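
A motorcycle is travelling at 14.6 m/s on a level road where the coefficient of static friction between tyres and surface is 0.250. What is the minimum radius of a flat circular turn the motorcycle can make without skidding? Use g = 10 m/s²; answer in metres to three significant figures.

85.3 m

At the limit, μ_s m g = m v²/r, so r_min = v²/(μ_s g) = (14.6)²/(0.250 × 10.0) = 213.2/2.500 = 85.26 m.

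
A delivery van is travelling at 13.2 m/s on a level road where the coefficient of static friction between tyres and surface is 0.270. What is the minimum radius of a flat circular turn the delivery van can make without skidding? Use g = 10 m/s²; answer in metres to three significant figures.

64.5 m

At the limit, μ_s m g = m v²/r, so r_min = v²/(μ_s g) = (13.2)²/(0.270 × 10.0) = 174.2/2.700 = 64.53 m.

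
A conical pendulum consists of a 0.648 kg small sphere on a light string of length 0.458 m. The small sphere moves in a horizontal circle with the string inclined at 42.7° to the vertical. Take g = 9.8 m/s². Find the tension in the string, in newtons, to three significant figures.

Vertically the bob has no acceleration, so T cosθ = mg.
T = mg/cosθ = 0.648 × 9.8 / cos 42.7° = 6.350/0.7349 = 8.641 N.

8.64 N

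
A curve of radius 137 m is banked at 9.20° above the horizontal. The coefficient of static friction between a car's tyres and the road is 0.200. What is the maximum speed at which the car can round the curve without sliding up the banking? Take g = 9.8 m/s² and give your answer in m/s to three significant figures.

22.4 m/s

At the maximum speed, friction acts down the slope at its limiting value f = μN. Radially (horizontal, toward centre): N sinθ + μN cosθ = mv²/r. Vertically: N cosθ − μN sinθ = mg.
Dividing: v² = r g (sinθ + μcosθ)/(cosθ − μsinθ).
sinθ + μcosθ = 0.1599 + 0.200×0.9871 = 0.3573; cosθ − μsinθ = 0.9871 − 0.200×0.1599 = 0.9552.
v² = 137 × 9.8 × 0.3573/0.9552 = 502.2 m²/s², so v = 22.41 m/s.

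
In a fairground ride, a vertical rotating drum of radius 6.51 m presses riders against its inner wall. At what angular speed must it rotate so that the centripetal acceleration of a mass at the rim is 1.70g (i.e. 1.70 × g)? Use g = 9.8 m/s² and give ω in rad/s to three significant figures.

Centripetal acceleration a_c = ω²r. Setting ω²r = 1.70g:
ω = √(1.70g / r) = √(1.70 × 9.8 / 6.51) = √2.559 = 1.600 rad/s.

1.60 rad/s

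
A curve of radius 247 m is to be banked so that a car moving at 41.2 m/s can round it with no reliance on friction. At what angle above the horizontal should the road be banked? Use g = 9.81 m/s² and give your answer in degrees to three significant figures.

With no friction, the horizontal component of the normal force provides the centripetal force: N sinθ = mv²/r, while N cosθ = mg vertically.
Dividing: tanθ = v²/(r g) = (41.2)²/(247 × 9.81) = 1697/2423 = 0.7005.
θ = arctan(0.7005) = 35.01°.

35.0°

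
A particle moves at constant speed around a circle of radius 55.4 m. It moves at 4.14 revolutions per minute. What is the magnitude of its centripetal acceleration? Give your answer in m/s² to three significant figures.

10.4 m/s²

ω = 4.14 rev/min × 2π/60 = 0.4335 rad/s, so v = ωr = 0.4335 × 55.4 = 24.02 m/s.
a_c = v²/r = (24.02)²/55.4 = 576.9/55.4 = 10.41 m/s².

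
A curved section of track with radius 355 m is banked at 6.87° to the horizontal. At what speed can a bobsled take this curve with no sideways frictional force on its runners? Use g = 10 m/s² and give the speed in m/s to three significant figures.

On a frictionless banked curve, N sinθ = mv²/r and N cosθ = mg, so tanθ = v²/(rg).
v = √(r g tanθ) = √(355 × 10.0 × tan 6.87°) = √(355 × 10.0 × 0.1205) = √427.7 = 20.68 m/s.

20.7 m/s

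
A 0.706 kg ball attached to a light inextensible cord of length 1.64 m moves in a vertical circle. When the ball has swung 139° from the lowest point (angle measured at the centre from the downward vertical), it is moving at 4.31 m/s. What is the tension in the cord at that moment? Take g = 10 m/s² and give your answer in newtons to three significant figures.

2.67 N

Take the radial direction toward the centre of the circle as positive. The component of the weight along the string toward the centre is −mg cos φ (φ measured from the bottom), so Newton's second law along the string gives T − mg cos φ = m v²/r.
cos 139° = -0.7547, so T = m(v²/r + g cos φ) = 0.706 × ((4.31)²/1.64 + 10.0 × -0.7547) = 0.706 × (11.33 + (-7.547)) = 0.706 × 3.780 = 2.669 N.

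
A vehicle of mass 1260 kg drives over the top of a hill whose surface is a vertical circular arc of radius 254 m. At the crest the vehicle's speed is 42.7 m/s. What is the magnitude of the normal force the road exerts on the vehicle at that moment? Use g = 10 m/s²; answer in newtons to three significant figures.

3560 N

At the crest the centripetal acceleration points downward (toward the centre of the arc), so mg − N = mv²/r.
N = m(g − v²/r) = 1260 × (10.0 − (42.7)²/254) = 1260 × (10.0 − 7.178) = 1260 × 2.822 = 3555 N.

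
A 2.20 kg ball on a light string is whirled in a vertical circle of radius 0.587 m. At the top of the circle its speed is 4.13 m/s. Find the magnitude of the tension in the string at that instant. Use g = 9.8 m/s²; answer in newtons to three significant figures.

At the top, both T and the weight mg point inward (toward the centre), so T + mg = mv²/r.
T = m(v²/r − g) = 2.20 × ((4.13)²/0.587 − 9.8) = 2.20 × (29.06 − 9.8) = 2.20 × 19.26 = 42.37 N.

42.4 N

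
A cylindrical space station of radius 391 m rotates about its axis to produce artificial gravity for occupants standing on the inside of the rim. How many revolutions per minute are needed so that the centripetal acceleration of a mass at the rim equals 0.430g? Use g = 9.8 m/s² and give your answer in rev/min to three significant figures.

0.991 rev/min

Require ω²r = 0.430g, so ω = √(0.430 × 9.8/391) = 0.1038 rad/s.
In rev/min: ω × 60/(2π) = 0.1038 × 60/(2π) = 0.9914 rev/min.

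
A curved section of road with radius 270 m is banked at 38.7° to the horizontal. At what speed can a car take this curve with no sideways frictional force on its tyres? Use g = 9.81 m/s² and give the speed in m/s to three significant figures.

46.1 m/s

On a frictionless banked curve, N sinθ = mv²/r and N cosθ = mg, so tanθ = v²/(rg).
v = √(r g tanθ) = √(270 × 9.81 × tan 38.7°) = √(270 × 9.81 × 0.8012) = √2122 = 46.07 m/s.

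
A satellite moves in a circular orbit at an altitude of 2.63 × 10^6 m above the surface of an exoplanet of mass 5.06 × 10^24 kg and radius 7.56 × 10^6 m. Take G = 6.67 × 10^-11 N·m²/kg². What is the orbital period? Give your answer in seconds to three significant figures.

11100 s

r = R + h = 7.56 × 10^6 + 2.63 × 10^6 = 1.019 × 10^7 m. Gravity provides the centripetal force: G M m / r² = m v² / r ⇒ v = √(GM/r) = 5755 m/s.
T = 2πr/v = 2π × 1.019 × 10^7 / 5755 = 11130 s.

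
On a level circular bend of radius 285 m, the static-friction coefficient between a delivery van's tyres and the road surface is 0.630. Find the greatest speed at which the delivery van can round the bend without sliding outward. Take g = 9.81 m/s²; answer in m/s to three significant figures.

42.0 m/s

The only inward force on a level bend is static friction, so at the limit f_s = μ_s N = μ_s m g = m v²/r.
Mass cancels: v_max = √(μ_s g r) = √(0.630 × 9.81 × 285) = √1761 = 41.97 m/s.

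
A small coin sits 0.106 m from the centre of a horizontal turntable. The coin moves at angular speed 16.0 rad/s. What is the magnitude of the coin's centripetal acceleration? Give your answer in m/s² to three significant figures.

27.1 m/s²

v = ωr = 16.0 × 0.106 = 1.696 m/s.
a_c = v²/r = (1.696)²/0.106 = 2.876/0.106 = 27.14 m/s².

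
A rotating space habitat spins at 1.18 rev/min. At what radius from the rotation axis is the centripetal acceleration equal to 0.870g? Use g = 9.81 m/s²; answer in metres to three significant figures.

559 m

ω = 1.18 rev/min × 2π/60 = 0.1236 rad/s.
a_c = ω²r = 0.870g ⇒ r = 0.870 × 9.81 / (0.1236)² = 8.535/0.01527 = 558.9 m.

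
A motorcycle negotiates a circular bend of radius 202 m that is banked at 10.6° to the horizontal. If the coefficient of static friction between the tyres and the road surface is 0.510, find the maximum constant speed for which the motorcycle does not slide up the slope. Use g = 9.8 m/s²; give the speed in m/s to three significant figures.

At the maximum speed, friction acts down the slope at its limiting value f = μN. Radially (horizontal, toward centre): N sinθ + μN cosθ = mv²/r. Vertically: N cosθ − μN sinθ = mg.
Dividing: v² = r g (sinθ + μcosθ)/(cosθ − μsinθ).
sinθ + μcosθ = 0.1840 + 0.510×0.9829 = 0.6852; cosθ − μsinθ = 0.9829 − 0.510×0.1840 = 0.8891.
v² = 202 × 9.8 × 0.6852/0.8891 = 1526 m²/s², so v = 39.06 m/s.

39.1 m/s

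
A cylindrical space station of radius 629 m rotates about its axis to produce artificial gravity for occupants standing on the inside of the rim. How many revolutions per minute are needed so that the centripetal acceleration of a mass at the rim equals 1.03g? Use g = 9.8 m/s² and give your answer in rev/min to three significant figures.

Require ω²r = 1.03g, so ω = √(1.03 × 9.8/629) = 0.1267 rad/s.
In rev/min: ω × 60/(2π) = 0.1267 × 60/(2π) = 1.210 rev/min.

1.21 rev/min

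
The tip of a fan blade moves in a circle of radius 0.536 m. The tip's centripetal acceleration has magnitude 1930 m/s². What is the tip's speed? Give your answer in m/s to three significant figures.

a_c = v²/r ⇒ v = √(a_c · r) = √(1930 × 0.536) = √1034 = 32.16 m/s.

32.2 m/s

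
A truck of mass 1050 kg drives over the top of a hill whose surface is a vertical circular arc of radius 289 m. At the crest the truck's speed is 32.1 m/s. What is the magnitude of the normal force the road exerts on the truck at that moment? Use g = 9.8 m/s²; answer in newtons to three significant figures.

6550 N

At the crest the centripetal acceleration points downward (toward the centre of the arc), so mg − N = mv²/r.
N = m(g − v²/r) = 1050 × (9.8 − (32.1)²/289) = 1050 × (9.8 − 3.565) = 1050 × 6.235 = 6546 N.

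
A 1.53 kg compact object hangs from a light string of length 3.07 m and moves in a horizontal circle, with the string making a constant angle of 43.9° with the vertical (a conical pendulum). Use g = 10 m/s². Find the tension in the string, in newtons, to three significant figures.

Vertically the bob has no acceleration, so T cosθ = mg.
T = mg/cosθ = 1.53 × 10.0 / cos 43.9° = 15.30/0.7206 = 21.23 N.

21.2 N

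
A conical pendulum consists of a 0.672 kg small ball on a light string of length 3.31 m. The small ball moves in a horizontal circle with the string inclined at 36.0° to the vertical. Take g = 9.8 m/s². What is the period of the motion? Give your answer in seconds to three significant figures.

3.28 s

r = L sinθ = 1.946 m. From T sinθ = mω²r and T cosθ = mg: tanθ = ω²r/g, so ω² = g tanθ / r = g/(L cosθ).
ω = √(g/(L cosθ)) = √(9.8/(3.31 × 0.8090)) = √3.660 = 1.913 rad/s.
Period = 2π/ω = 3.284 s.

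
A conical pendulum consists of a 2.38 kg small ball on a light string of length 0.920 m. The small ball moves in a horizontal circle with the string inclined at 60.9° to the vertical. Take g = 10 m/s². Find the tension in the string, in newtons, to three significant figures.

Vertically the bob has no acceleration, so T cosθ = mg.
T = mg/cosθ = 2.38 × 10.0 / cos 60.9° = 23.80/0.4863 = 48.94 N.

48.9 N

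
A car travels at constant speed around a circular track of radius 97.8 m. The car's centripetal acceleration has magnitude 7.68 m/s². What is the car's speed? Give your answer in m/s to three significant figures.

a_c = v²/r ⇒ v = √(a_c · r) = √(7.68 × 97.8) = √751.1 = 27.41 m/s.

27.4 m/s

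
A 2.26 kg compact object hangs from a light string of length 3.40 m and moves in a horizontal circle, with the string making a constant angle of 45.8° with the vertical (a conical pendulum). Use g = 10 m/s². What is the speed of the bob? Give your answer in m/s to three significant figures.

The radius of the circle is r = L sinθ = 3.40 × sin 45.8° = 2.437 m.
Horizontally T sinθ = mv²/r and vertically T cosθ = mg, so tanθ = v²/(rg).
v = √(r g tanθ) = √(2.437 × 10.0 × 1.028) = √25.07 = 5.007 m/s.

5.01 m/s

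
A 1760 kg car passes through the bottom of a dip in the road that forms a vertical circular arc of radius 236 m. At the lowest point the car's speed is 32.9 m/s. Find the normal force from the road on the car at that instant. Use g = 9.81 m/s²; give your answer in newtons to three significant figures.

At the lowest point, N points up (toward the centre) and the weight mg points down (away from the centre), so the net inward force is N − mg = mv²/r.
N = m(v²/r + g) = 1760 × ((32.9)²/236 + 9.81) = 1760 × (4.586 + 9.81) = 1760 × 14.40 = 25340 N.

25300 N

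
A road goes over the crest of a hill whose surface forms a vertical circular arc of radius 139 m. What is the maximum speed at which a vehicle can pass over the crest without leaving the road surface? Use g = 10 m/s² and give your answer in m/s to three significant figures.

37.3 m/s

At the crest the centre of the circle is below the vehicle, so the net downward (centripetal) force is mg − N = mv²/r.
The vehicle leaves the road when N → 0, giving v_max = √(g r) = √(10.0 × 139) = 37.28 m/s.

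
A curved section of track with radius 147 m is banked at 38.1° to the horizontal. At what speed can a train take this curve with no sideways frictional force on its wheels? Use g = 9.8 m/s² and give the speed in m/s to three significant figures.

On a frictionless banked curve, N sinθ = mv²/r and N cosθ = mg, so tanθ = v²/(rg).
v = √(r g tanθ) = √(147 × 9.8 × tan 38.1°) = √(147 × 9.8 × 0.7841) = √1130 = 33.61 m/s.

33.6 m/s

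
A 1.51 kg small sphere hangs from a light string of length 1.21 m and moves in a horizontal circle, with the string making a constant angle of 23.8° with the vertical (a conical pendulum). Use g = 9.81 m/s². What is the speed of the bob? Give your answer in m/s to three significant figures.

The radius of the circle is r = L sinθ = 1.21 × sin 23.8° = 0.4883 m.
Horizontally T sinθ = mv²/r and vertically T cosθ = mg, so tanθ = v²/(rg).
v = √(r g tanθ) = √(0.4883 × 9.81 × 0.4411) = √2.113 = 1.454 m/s.

1.45 m/s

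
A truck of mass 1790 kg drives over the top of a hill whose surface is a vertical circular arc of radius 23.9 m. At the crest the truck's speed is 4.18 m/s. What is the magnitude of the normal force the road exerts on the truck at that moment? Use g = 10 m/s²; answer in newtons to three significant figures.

At the crest the centripetal acceleration points downward (toward the centre of the arc), so mg − N = mv²/r.
N = m(g − v²/r) = 1790 × (10.0 − (4.18)²/23.9) = 1790 × (10.0 − 0.7311) = 1790 × 9.269 = 16590 N.

16600 N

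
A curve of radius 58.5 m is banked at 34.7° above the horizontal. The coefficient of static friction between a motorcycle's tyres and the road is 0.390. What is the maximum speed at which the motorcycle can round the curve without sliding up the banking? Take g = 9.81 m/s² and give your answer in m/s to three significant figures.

29.2 m/s

At the maximum speed, friction acts down the slope at its limiting value f = μN. Radially (horizontal, toward centre): N sinθ + μN cosθ = mv²/r. Vertically: N cosθ − μN sinθ = mg.
Dividing: v² = r g (sinθ + μcosθ)/(cosθ − μsinθ).
sinθ + μcosθ = 0.5693 + 0.390×0.8221 = 0.8899; cosθ − μsinθ = 0.8221 − 0.390×0.5693 = 0.6001.
v² = 58.5 × 9.81 × 0.8899/0.6001 = 851.0 m²/s², so v = 29.17 m/s.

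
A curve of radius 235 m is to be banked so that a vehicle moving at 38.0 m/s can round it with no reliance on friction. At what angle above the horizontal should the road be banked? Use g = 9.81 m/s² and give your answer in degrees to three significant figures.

With no friction, the horizontal component of the normal force provides the centripetal force: N sinθ = mv²/r, while N cosθ = mg vertically.
Dividing: tanθ = v²/(r g) = (38.0)²/(235 × 9.81) = 1444/2305 = 0.6264.
θ = arctan(0.6264) = 32.06°.

32.1°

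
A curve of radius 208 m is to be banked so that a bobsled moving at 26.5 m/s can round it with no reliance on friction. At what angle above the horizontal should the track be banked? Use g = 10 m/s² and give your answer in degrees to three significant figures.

For a frictionless banked turn: horizontally N sinθ = mv²/r and vertically N cosθ = mg.
Dividing: tanθ = v²/(r g) = (26.5)²/(208 × 10.0) = 702.2/2080 = 0.3376.
θ = arctan(0.3376) = 18.66°.

18.7°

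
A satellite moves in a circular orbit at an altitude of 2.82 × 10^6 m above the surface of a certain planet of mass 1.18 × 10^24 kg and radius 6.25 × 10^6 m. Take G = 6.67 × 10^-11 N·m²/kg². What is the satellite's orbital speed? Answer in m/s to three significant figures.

Orbital radius r = R + h = 6.25 × 10^6 + 2.82 × 10^6 = 9.070 × 10^6 m.
Gravity supplies the centripetal force: G M m / r² = m v² / r, so v = √(GM/r).
v = √(6.67 × 10^-11 × 1.18 × 10^24 / 9.070 × 10^6) = √(8.678 × 10^6) = 2946 m/s.

2950 m/s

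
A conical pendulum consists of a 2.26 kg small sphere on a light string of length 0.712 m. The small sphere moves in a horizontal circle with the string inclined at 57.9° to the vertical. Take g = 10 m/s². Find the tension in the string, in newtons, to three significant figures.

42.5 N

Vertically the bob has no acceleration, so T cosθ = mg.
T = mg/cosθ = 2.26 × 10.0 / cos 57.9° = 22.60/0.5314 = 42.53 N.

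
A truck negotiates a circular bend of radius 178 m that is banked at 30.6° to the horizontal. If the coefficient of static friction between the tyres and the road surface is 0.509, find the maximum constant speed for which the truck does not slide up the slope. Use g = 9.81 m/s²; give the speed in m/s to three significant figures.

At the maximum speed, friction acts down the slope at its limiting value f = μN. Radially (horizontal, toward centre): N sinθ + μN cosθ = mv²/r. Vertically: N cosθ − μN sinθ = mg.
Dividing: v² = r g (sinθ + μcosθ)/(cosθ − μsinθ).
sinθ + μcosθ = 0.5090 + 0.509×0.8607 = 0.9472; cosθ − μsinθ = 0.8607 − 0.509×0.5090 = 0.6016.
v² = 178 × 9.81 × 0.9472/0.6016 = 2749 m²/s², so v = 52.43 m/s.

52.4 m/s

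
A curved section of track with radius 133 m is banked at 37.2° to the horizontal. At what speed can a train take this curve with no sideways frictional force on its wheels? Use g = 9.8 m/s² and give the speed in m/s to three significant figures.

31.5 m/s

On a frictionless banked curve, N sinθ = mv²/r and N cosθ = mg, so tanθ = v²/(rg).
v = √(r g tanθ) = √(133 × 9.8 × tan 37.2°) = √(133 × 9.8 × 0.7590) = √989.3 = 31.45 m/s.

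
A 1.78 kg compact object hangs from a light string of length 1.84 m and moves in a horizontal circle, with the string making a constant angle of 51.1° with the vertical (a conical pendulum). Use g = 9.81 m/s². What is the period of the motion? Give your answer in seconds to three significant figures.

r = L sinθ = 1.432 m. From T sinθ = mω²r and T cosθ = mg: tanθ = ω²r/g, so ω² = g tanθ / r = g/(L cosθ).
ω = √(g/(L cosθ)) = √(9.81/(1.84 × 0.6280)) = √8.490 = 2.914 rad/s.
Period = 2π/ω = 2.156 s.

2.16 s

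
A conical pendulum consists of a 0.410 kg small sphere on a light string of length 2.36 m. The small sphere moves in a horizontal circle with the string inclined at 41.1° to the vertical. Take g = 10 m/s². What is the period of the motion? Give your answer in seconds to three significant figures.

r = L sinθ = 1.551 m. From T sinθ = mω²r and T cosθ = mg: tanθ = ω²r/g, so ω² = g tanθ / r = g/(L cosθ).
ω = √(g/(L cosθ)) = √(10.0/(2.36 × 0.7536)) = √5.623 = 2.371 rad/s.
Period = 2π/ω = 2.650 s.

2.65 s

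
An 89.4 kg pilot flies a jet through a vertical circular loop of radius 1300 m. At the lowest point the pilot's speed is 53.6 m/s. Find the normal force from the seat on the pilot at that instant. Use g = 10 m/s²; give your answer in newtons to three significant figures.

1090 N

At the lowest point, N points up (toward the centre) and the weight mg points down (away from the centre), so the net inward force is N − mg = mv²/r.
N = m(v²/r + g) = 89.4 × ((53.6)²/1300 + 10.0) = 89.4 × (2.210 + 10.0) = 89.4 × 12.21 = 1092 N.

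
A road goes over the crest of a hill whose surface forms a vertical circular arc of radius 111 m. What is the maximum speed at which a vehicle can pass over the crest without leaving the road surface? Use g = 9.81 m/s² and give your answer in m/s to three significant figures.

At the crest the centre of the circle is below the vehicle, so the net downward (centripetal) force is mg − N = mv²/r.
The vehicle leaves the road when N → 0, giving v_max = √(g r) = √(9.81 × 111) = 33.00 m/s.

33.0 m/s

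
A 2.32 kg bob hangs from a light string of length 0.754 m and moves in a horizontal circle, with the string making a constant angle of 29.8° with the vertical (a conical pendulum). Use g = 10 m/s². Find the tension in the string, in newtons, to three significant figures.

26.7 N

Vertically the bob has no acceleration, so T cosθ = mg.
T = mg/cosθ = 2.32 × 10.0 / cos 29.8° = 23.20/0.8678 = 26.74 N.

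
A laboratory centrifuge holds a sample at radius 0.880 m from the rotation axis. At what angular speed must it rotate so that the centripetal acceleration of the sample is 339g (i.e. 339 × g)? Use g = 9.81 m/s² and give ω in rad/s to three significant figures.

Centripetal acceleration a_c = ω²r. Setting ω²r = 339g:
ω = √(339g / r) = √(339 × 9.81 / 0.880) = √3779 = 61.47 rad/s.

61.5 rad/s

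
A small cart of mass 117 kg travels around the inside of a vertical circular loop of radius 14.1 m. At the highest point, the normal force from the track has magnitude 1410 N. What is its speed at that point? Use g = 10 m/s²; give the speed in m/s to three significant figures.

17.6 m/s

At the top, N + mg = mv²/r, so v = √(r(N/m + g)) = √(14.1 × (1410/117 + 10.0)) = √(14.1 × 22.05) = √310.9 = 17.63 m/s.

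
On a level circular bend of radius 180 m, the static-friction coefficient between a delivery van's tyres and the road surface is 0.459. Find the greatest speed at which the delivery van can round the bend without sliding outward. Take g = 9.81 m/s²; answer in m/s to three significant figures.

28.5 m/s

On a flat curve, static friction is the only horizontal force, so it must supply the full centripetal force: μ_s m g = m v²/r.
Mass cancels: v_max = √(μ_s g r) = √(0.459 × 9.81 × 180) = √810.5 = 28.47 m/s.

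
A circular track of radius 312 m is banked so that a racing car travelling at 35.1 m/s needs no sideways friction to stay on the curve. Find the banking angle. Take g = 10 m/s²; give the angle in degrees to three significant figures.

21.5°

With no friction, the horizontal component of the normal force provides the centripetal force: N sinθ = mv²/r, while N cosθ = mg vertically.
Dividing: tanθ = v²/(r g) = (35.1)²/(312 × 10.0) = 1232/3120 = 0.3949.
θ = arctan(0.3949) = 21.55°.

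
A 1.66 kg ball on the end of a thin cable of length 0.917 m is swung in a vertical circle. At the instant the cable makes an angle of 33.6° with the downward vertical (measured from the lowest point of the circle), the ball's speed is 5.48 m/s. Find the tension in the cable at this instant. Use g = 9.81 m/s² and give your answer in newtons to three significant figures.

67.9 N

Take the radial direction toward the centre of the circle as positive. The component of the weight along the string toward the centre is −mg cos φ (φ measured from the bottom), so Newton's second law along the string gives T − mg cos φ = m v²/r.
cos 33.6° = 0.8329, so T = m(v²/r + g cos φ) = 1.66 × ((5.48)²/0.917 + 9.81 × 0.8329) = 1.66 × (32.75 + (8.171)) = 1.66 × 40.92 = 67.93 N.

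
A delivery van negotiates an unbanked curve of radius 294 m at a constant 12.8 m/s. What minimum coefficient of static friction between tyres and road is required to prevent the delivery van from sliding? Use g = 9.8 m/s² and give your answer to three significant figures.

Friction provides the centripetal force: μ_s m g = m v²/r, so μ_s = v²/(g r) = (12.80)²/(9.8 × 294) = 163.8/2881 = 0.05687.

0.0569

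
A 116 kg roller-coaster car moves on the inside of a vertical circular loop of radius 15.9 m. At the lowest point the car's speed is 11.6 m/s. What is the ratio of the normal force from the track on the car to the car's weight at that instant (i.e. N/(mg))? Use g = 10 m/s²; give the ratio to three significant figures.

1.85

At the bottom, N − mg = mv²/r, so N = m(v²/r + g) and N/(mg) = v²/(rg) + 1 = (11.6)²/(15.9 × 10.0) + 1 = 0.8463 + 1 = 1.846.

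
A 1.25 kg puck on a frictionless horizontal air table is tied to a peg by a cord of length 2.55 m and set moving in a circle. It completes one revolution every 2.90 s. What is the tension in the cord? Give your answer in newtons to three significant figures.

15.0 N

v = 2πr/T = 2π × 2.55/2.90 = 5.525 m/s.
The tension is the only horizontal force, so it supplies the full centripetal force: T = m v²/r = 1.25 × (5.525)²/2.55 = 1.25 × 30.52/2.55 = 14.96 N.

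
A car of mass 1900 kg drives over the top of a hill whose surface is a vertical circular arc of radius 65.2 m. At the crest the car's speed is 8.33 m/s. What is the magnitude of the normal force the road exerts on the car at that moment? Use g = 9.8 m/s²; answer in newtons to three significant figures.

16600 N

At the crest the centripetal acceleration points downward (toward the centre of the arc), so mg − N = mv²/r.
N = m(g − v²/r) = 1900 × (9.8 − (8.33)²/65.2) = 1900 × (9.8 − 1.064) = 1900 × 8.736 = 16600 N.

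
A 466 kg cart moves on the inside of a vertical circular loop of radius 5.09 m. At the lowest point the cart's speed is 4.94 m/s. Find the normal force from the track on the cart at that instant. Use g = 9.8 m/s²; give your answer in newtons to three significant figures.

At the lowest point, N points up (toward the centre) and the weight mg points down (away from the centre), so the net inward force is N − mg = mv²/r.
N = m(v²/r + g) = 466 × ((4.94)²/5.09 + 9.8) = 466 × (4.794 + 9.8) = 466 × 14.59 = 6801 N.

6800 N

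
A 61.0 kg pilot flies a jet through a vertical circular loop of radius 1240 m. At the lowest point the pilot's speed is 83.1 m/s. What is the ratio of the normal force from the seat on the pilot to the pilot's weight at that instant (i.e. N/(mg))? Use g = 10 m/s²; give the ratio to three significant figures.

1.56

At the bottom, N − mg = mv²/r, so N = m(v²/r + g) and N/(mg) = v²/(rg) + 1 = (83.1)²/(1240 × 10.0) + 1 = 0.5569 + 1 = 1.557.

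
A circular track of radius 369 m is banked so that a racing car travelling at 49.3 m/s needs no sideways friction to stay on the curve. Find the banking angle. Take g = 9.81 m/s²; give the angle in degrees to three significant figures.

With no friction, the horizontal component of the normal force provides the centripetal force: N sinθ = mv²/r, while N cosθ = mg vertically.
Dividing: tanθ = v²/(r g) = (49.3)²/(369 × 9.81) = 2430/3620 = 0.6714.
θ = arctan(0.6714) = 33.88°.

33.9°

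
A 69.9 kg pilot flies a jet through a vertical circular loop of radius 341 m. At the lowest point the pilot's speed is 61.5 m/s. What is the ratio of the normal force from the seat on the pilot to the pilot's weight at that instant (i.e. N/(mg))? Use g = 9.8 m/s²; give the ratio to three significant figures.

2.13

At the bottom, N − mg = mv²/r, so N = m(v²/r + g) and N/(mg) = v²/(rg) + 1 = (61.5)²/(341 × 9.8) + 1 = 1.132 + 1 = 2.132.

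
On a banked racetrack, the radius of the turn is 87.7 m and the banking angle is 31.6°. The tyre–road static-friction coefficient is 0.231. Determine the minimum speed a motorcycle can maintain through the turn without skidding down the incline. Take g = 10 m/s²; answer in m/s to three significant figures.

At the minimum speed, friction acts up the slope at its limiting value f = μN. Radially (horizontal, toward centre): N sinθ − μN cosθ = mv²/r. Vertically: N cosθ + μN sinθ = mg.
Dividing: v² = r g (sinθ − μcosθ)/(cosθ + μsinθ).
sinθ − μcosθ = 0.5240 − 0.231×0.8517 = 0.3272; cosθ + μsinθ = 0.8517 + 0.231×0.5240 = 0.9728.
v² = 87.7 × 10.0 × 0.3272/0.9728 = 295.0 m²/s², so v = 17.18 m/s.

17.2 m/s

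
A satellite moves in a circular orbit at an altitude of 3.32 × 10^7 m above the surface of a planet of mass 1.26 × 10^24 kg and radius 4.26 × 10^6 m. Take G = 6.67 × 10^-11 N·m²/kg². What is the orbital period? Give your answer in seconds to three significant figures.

r = R + h = 4.26 × 10^6 + 3.32 × 10^7 = 3.746 × 10^7 m. Gravity provides the centripetal force: G M m / r² = m v² / r ⇒ v = √(GM/r) = 1498 m/s.
T = 2πr/v = 2π × 3.746 × 10^7 / 1498 = 157100 s.

157000 s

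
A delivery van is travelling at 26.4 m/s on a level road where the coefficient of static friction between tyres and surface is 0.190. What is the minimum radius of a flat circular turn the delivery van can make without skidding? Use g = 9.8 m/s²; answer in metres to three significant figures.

At the limit, μ_s m g = m v²/r, so r_min = v²/(μ_s g) = (26.4)²/(0.190 × 9.8) = 697.0/1.862 = 374.3 m.

374 m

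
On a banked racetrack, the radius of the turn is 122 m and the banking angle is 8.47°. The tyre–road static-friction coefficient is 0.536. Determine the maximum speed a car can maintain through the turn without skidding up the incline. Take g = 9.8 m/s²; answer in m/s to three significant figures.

29.8 m/s

At the maximum speed, friction acts down the slope at its limiting value f = μN. Radially (horizontal, toward centre): N sinθ + μN cosθ = mv²/r. Vertically: N cosθ − μN sinθ = mg.
Dividing: v² = r g (sinθ + μcosθ)/(cosθ − μsinθ).
sinθ + μcosθ = 0.1473 + 0.536×0.9891 = 0.6774; cosθ − μsinθ = 0.9891 − 0.536×0.1473 = 0.9101.
v² = 122 × 9.8 × 0.6774/0.9101 = 889.9 m²/s², so v = 29.83 m/s.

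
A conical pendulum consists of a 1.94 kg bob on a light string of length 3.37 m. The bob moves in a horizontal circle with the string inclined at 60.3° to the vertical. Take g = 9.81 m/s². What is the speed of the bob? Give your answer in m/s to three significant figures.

7.10 m/s

The radius of the circle is r = L sinθ = 3.37 × sin 60.3° = 2.927 m.
Horizontally T sinθ = mv²/r and vertically T cosθ = mg, so tanθ = v²/(rg).
v = √(r g tanθ) = √(2.927 × 9.81 × 1.753) = √50.35 = 7.095 m/s.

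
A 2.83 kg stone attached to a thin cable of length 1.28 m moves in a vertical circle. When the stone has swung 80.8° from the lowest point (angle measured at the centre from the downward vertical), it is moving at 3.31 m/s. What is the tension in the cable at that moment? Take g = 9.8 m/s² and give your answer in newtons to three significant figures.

28.7 N

Take the radial direction toward the centre of the circle as positive. The component of the weight along the string toward the centre is −mg cos φ (φ measured from the bottom), so Newton's second law along the string gives T − mg cos φ = m v²/r.
cos 80.8° = 0.1599, so T = m(v²/r + g cos φ) = 2.83 × ((3.31)²/1.28 + 9.8 × 0.1599) = 2.83 × (8.559 + (1.567)) = 2.83 × 10.13 = 28.66 N.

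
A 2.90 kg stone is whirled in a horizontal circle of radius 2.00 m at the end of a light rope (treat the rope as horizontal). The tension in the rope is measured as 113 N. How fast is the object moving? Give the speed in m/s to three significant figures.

8.83 m/s

T = m v²/r ⇒ v = √(T r / m) = √(113 × 2.00 / 2.90) = √77.93 = 8.828 m/s.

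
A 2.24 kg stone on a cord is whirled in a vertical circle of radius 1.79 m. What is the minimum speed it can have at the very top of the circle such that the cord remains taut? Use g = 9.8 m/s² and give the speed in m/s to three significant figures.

At the top, both weight mg and T point toward the centre: T + mg = mv²/r.
At minimum speed T → 0, so mg = mv_min²/r ⇒ v_min = √(g r) = √(9.8 × 1.79) = 4.188 m/s.

4.19 m/s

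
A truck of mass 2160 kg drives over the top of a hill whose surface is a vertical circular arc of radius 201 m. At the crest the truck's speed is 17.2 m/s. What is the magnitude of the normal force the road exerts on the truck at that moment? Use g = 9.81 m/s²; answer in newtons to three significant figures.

At the crest the centripetal acceleration points downward (toward the centre of the arc), so mg − N = mv²/r.
N = m(g − v²/r) = 2160 × (9.81 − (17.2)²/201) = 2160 × (9.81 − 1.472) = 2160 × 8.338 = 18010 N.

18000 N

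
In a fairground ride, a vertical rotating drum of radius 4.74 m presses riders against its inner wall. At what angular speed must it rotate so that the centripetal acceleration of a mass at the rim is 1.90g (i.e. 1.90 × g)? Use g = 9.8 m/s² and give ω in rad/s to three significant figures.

1.98 rad/s

Centripetal acceleration a_c = ω²r. Setting ω²r = 1.90g:
ω = √(1.90g / r) = √(1.90 × 9.8 / 4.74) = √3.928 = 1.982 rad/s.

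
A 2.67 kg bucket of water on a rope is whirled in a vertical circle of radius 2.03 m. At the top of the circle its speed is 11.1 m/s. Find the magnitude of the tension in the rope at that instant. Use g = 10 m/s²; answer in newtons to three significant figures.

At the top, both T and the weight mg point inward (toward the centre), so T + mg = mv²/r.
T = m(v²/r − g) = 2.67 × ((11.1)²/2.03 − 10.0) = 2.67 × (60.69 − 10.0) = 2.67 × 50.69 = 135.4 N.

135 N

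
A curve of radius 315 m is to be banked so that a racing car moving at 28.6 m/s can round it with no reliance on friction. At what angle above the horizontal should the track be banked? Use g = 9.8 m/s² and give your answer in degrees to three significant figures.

With no friction, the horizontal component of the normal force provides the centripetal force: N sinθ = mv²/r, while N cosθ = mg vertically.
Dividing: tanθ = v²/(r g) = (28.6)²/(315 × 9.8) = 818.0/3087 = 0.2650.
θ = arctan(0.2650) = 14.84°.

14.8°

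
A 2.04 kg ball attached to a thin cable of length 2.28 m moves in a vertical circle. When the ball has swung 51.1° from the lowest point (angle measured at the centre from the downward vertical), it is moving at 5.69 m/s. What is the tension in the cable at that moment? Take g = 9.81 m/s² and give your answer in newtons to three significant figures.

Take the radial direction toward the centre of the circle as positive. The component of the weight along the string toward the centre is −mg cos φ (φ measured from the bottom), so Newton's second law along the string gives T − mg cos φ = m v²/r.
cos 51.1° = 0.6280, so T = m(v²/r + g cos φ) = 2.04 × ((5.69)²/2.28 + 9.81 × 0.6280) = 2.04 × (14.20 + (6.160)) = 2.04 × 20.36 = 41.54 N.

41.5 N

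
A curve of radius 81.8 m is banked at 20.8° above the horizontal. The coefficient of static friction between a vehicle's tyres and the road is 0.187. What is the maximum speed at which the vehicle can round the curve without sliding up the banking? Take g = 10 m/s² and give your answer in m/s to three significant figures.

At the maximum speed, friction acts down the slope at its limiting value f = μN. Radially (horizontal, toward centre): N sinθ + μN cosθ = mv²/r. Vertically: N cosθ − μN sinθ = mg.
Dividing: v² = r g (sinθ + μcosθ)/(cosθ − μsinθ).
sinθ + μcosθ = 0.3551 + 0.187×0.9348 = 0.5299; cosθ − μsinθ = 0.9348 − 0.187×0.3551 = 0.8684.
v² = 81.8 × 10.0 × 0.5299/0.8684 = 499.2 m²/s², so v = 22.34 m/s.

22.3 m/s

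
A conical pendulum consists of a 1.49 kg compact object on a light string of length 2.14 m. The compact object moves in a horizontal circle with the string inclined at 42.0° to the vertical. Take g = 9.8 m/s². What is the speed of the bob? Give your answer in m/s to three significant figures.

The radius of the circle is r = L sinθ = 2.14 × sin 42.0° = 1.432 m.
Horizontally T sinθ = mv²/r and vertically T cosθ = mg, so tanθ = v²/(rg).
v = √(r g tanθ) = √(1.432 × 9.8 × 0.9004) = √12.64 = 3.555 m/s.

3.55 m/s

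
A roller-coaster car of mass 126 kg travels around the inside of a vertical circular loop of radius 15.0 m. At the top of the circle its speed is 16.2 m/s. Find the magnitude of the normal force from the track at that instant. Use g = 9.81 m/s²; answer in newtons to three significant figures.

968 N

At the top, both N and the weight mg point inward (toward the centre), so N + mg = mv²/r.
N = m(v²/r − g) = 126 × ((16.2)²/15.0 − 9.81) = 126 × (17.50 − 9.81) = 126 × 7.686 = 968.4 N.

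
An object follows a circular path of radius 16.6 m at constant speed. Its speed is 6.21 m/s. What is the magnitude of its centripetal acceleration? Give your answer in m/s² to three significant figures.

2.32 m/s²

a_c = v²/r = (6.210)²/16.6 = 38.56/16.6 = 2.323 m/s².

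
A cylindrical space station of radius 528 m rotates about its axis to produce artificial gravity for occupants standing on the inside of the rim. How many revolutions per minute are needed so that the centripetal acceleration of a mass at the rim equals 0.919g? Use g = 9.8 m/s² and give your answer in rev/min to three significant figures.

1.25 rev/min

Require ω²r = 0.919g, so ω = √(0.919 × 9.8/528) = 0.1306 rad/s.
In rev/min: ω × 60/(2π) = 0.1306 × 60/(2π) = 1.247 rev/min.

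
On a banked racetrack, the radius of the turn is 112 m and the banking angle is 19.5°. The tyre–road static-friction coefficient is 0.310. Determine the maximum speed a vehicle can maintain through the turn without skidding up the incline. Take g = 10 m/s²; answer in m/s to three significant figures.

28.9 m/s

At the maximum speed, friction acts down the slope at its limiting value f = μN. Radially (horizontal, toward centre): N sinθ + μN cosθ = mv²/r. Vertically: N cosθ − μN sinθ = mg.
Dividing: v² = r g (sinθ + μcosθ)/(cosθ − μsinθ).
sinθ + μcosθ = 0.3338 + 0.310×0.9426 = 0.6260; cosθ − μsinθ = 0.9426 − 0.310×0.3338 = 0.8392.
v² = 112 × 10.0 × 0.6260/0.8392 = 835.5 m²/s², so v = 28.91 m/s.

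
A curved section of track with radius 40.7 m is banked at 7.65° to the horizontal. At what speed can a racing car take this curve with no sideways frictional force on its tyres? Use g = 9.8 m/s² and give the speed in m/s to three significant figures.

On a frictionless banked curve, N sinθ = mv²/r and N cosθ = mg, so tanθ = v²/(rg).
v = √(r g tanθ) = √(40.7 × 9.8 × tan 7.65°) = √(40.7 × 9.8 × 0.1343) = √53.57 = 7.319 m/s.

7.32 m/s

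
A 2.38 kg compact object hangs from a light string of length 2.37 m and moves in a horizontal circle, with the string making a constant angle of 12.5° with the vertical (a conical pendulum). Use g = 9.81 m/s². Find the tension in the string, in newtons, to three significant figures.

23.9 N

Vertically the bob has no acceleration, so T cosθ = mg.
T = mg/cosθ = 2.38 × 9.81 / cos 12.5° = 23.35/0.9763 = 23.91 N.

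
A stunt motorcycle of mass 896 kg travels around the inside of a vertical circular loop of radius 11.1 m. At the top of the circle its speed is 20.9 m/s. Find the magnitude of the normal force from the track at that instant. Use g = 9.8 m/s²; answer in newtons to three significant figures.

26500 N

At the top, both N and the weight mg point inward (toward the centre), so N + mg = mv²/r.
N = m(v²/r − g) = 896 × ((20.9)²/11.1 − 9.8) = 896 × (39.35 − 9.8) = 896 × 29.55 = 26480 N.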